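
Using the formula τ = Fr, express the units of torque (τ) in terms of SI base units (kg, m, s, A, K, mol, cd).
Units of each symbol in τ = Fr:
  F (force): kg·m/s²
  r (lever arm): m

Multiplying the contributions: [kg·m/s²] · [m]
Adding exponents of each base unit: kg: 1, m: 2, s: -2
SI base units of torque: kg·m²/s²

Answer: kg·m²/s²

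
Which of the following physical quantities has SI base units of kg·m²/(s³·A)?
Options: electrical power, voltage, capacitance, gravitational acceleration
Checking the SI base units of each option:
  electrical power (P = IV): kg·m²/s³  ✗
  voltage (V = IR): kg·m²/(s³·A)  ✓ matches
  capacitance (C = Q/V): s⁴·A²/(kg·m²)  ✗
  gravitational acceleration (g = GM/r²): m/s²  ✗

Only voltage has units kg·m²/(s³·A).

Answer: voltage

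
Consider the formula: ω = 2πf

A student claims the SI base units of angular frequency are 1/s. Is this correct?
Units of each symbol in ω = 2πf:
  f (frequency): 1/s
  The factor 2π is dimensionless.

Multiplying the contributions: [1/s]
Adding exponents of each base unit: s: -1
SI base units of angular frequency: 1/s

The claimed units 1/s match the derived units, so the claim is correct.

Answer: Yes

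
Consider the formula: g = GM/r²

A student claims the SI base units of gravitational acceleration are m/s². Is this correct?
Units of each symbol in g = GM/r²:
  G (gravitational constant): m³/(kg·s²)
  M (mass): kg
  r (distance): m  → to the power 2 in the denominator, contributes 1/m²

Multiplying the contributions: [m³/(kg·s²)] · [kg] · [1/m²]
Adding exponents of each base unit: m: 1, s: -2
SI base units of gravitational acceleration: m/s²

The claimed units m/s² match the derived units, so the claim is correct.

Answer: Yes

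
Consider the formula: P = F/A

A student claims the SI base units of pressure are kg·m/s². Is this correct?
Units of each symbol in P = F/A:
  F (force): kg·m/s²
  A (area): m²  → in the denominator, contributes 1/m²

Multiplying the contributions: [kg·m/s²] · [1/m²]
Adding exponents of each base unit: kg: 1, m: -1, s: -2
SI base units of pressure: kg/(m·s²)

The claimed units kg·m/s² (exponents kg: 1, m: 1, s: -2) do not match the derived units kg/(m·s²) (exponents kg: 1, m: -1, s: -2), so the claim is incorrect.

Answer: No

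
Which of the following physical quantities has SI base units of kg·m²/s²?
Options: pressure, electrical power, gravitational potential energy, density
Checking the SI base units of each option:
  pressure (P = F/A): kg/(m·s²)  ✗
  electrical power (P = IV): kg·m²/s³  ✗
  gravitational potential energy (U = -GMm/r): kg·m²/s²  ✓ matches
  density (ρ = m/V): kg/m³  ✗

Only gravitational potential energy has units kg·m²/s².

Answer: gravitational potential energy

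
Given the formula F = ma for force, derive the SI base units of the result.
Units of each symbol in F = ma:
  m (mass): kg
  a (acceleration): m/s²

Multiplying the contributions: [kg] · [m/s²]
Adding exponents of each base unit: kg: 1, m: 1, s: -2
SI base units of force: kg·m/s²

Answer: kg·m/s²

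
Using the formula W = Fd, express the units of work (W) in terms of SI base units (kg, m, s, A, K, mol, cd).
Units of each symbol in W = Fd:
  F (force): kg·m/s²
  d (displacement): m

Multiplying the contributions: [kg·m/s²] · [m]
Adding exponents of each base unit: kg: 1, m: 2, s: -2
SI base units of work: kg·m²/s²

Answer: kg·m²/s²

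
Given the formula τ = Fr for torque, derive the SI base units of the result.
Units of each symbol in τ = Fr:
  F (force): kg·m/s²
  r (lever arm): m

Multiplying the contributions: [kg·m/s²] · [m]
Adding exponents of each base unit: kg: 1, m: 2, s: -2
SI base units of torque: kg·m²/s²

Answer: kg·m²/s²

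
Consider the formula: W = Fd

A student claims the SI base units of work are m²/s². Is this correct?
Units of each symbol in W = Fd:
  F (force): kg·m/s²
  d (displacement): m

Multiplying the contributions: [kg·m/s²] · [m]
Adding exponents of each base unit: kg: 1, m: 2, s: -2
SI base units of work: kg·m²/s²

The claimed units m²/s² (exponents m: 2, s: -2) do not match the derived units kg·m²/s² (exponents kg: 1, m: 2, s: -2), so the claim is incorrect.

Answer: No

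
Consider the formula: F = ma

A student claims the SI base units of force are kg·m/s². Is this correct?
Units of each symbol in F = ma:
  m (mass): kg
  a (acceleration): m/s²

Multiplying the contributions: [kg] · [m/s²]
Adding exponents of each base unit: kg: 1, m: 1, s: -2
SI base units of force: kg·m/s²

The claimed units kg·m/s² match the derived units, so the claim is correct.

Answer: Yes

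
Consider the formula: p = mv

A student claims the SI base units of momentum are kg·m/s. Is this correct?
Units of each symbol in p = mv:
  m (mass): kg
  v (velocity): m/s

Multiplying the contributions: [kg] · [m/s]
Adding exponents of each base unit: kg: 1, m: 1, s: -1
SI base units of momentum: kg·m/s

The claimed units kg·m/s match the derived units, so the claim is correct.

Answer: Yes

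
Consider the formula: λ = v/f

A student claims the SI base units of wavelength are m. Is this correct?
Units of each symbol in λ = v/f:
  v (wave speed): m/s
  f (frequency): 1/s  → in the denominator, contributes s

Multiplying the contributions: [m/s] · [s]
Adding exponents of each base unit: m: 1
SI base units of wavelength: m

The claimed units m match the derived units, so the claim is correct.

Answer: Yes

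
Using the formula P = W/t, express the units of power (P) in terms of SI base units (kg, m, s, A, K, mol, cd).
Units of each symbol in P = W/t:
  W (work): kg·m²/s²
  t (time): s  → in the denominator, contributes 1/s

Multiplying the contributions: [kg·m²/s²] · [1/s]
Adding exponents of each base unit: kg: 1, m: 2, s: -3
SI base units of power: kg·m²/s³

Answer: kg·m²/s³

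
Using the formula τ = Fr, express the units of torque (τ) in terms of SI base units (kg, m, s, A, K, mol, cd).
Units of each symbol in τ = Fr:
  F (force): kg·m/s²
  r (lever arm): m

Multiplying the contributions: [kg·m/s²] · [m]
Adding exponents of each base unit: kg: 1, m: 2, s: -2
SI base units of torque: kg·m²/s²

Answer: kg·m²/s²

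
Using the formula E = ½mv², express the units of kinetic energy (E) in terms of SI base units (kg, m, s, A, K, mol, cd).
Units of each symbol in E = ½mv²:
  m (mass): kg
  v (speed): m/s  → to the power 2, contributes m²/s²
  The factor ½ is dimensionless.

Multiplying the contributions: [kg] · [m²/s²]
Adding exponents of each base unit: kg: 1, m: 2, s: -2
SI base units of kinetic energy: kg·m²/s²

Answer: kg·m²/s²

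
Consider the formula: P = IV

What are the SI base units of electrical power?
Units of each symbol in P = IV:
  I (current): A
  V (voltage, in volts): kg·m²/(s³·A)

Multiplying the contributions: [A] · [kg·m²/(s³·A)]
Adding exponents of each base unit: kg: 1, m: 2, s: -3
SI base units of electrical power: kg·m²/s³

Answer: kg·m²/s³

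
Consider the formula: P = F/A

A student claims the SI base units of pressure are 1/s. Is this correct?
Units of each symbol in P = F/A:
  F (force): kg·m/s²
  A (area): m²  → in the denominator, contributes 1/m²

Multiplying the contributions: [kg·m/s²] · [1/m²]
Adding exponents of each base unit: kg: 1, m: -1, s: -2
SI base units of pressure: kg/(m·s²)

The claimed units 1/s (exponents s: -1) do not match the derived units kg/(m·s²) (exponents kg: 1, m: -1, s: -2), so the claim is incorrect.

Answer: No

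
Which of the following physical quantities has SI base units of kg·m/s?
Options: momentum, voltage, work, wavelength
Checking the SI base units of each option:
  momentum (p = mv): kg·m/s  ✓ matches
  voltage (V = IR): kg·m²/(s³·A)  ✗
  work (W = Fd): kg·m²/s²  ✗
  wavelength (λ = v/f): m  ✗

Only momentum has units kg·m/s.

Answer: momentum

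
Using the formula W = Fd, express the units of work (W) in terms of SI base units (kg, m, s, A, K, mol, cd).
Units of each symbol in W = Fd:
  F (force): kg·m/s²
  d (displacement): m

Multiplying the contributions: [kg·m/s²] · [m]
Adding exponents of each base unit: kg: 1, m: 2, s: -2
SI base units of work: kg·m²/s²

Answer: kg·m²/s²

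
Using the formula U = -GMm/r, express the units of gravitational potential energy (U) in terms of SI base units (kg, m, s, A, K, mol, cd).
Units of each symbol in U = -GMm/r:
  G (gravitational constant): m³/(kg·s²)
  M (mass): kg
  m (mass): kg
  r (distance): m  → in the denominator, contributes 1/m
  The minus sign does not affect the units.

Multiplying the contributions: [m³/(kg·s²)] · [kg] · [kg] · [1/m]
Adding exponents of each base unit: kg: 1, m: 2, s: -2
SI base units of gravitational potential energy: kg·m²/s²

Answer: kg·m²/s²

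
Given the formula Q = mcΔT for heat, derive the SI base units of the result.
Units of each symbol in Q = mcΔT:
  m (mass): kg
  c (specific heat capacity, in J/(kg·K)): m²/(s²·K)
  ΔT (temperature change): K

Multiplying the contributions: [kg] · [m²/(s²·K)] · [K]
Adding exponents of each base unit: kg: 1, m: 2, s: -2
SI base units of heat: kg·m²/s²

Answer: kg·m²/s²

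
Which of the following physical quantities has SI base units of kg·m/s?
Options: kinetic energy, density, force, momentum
Checking the SI base units of each option:
  kinetic energy (E = ½mv²): kg·m²/s²  ✗
  density (ρ = m/V): kg/m³  ✗
  force (F = ma): kg·m/s²  ✗
  momentum (p = mv): kg·m/s  ✓ matches

Only momentum has units kg·m/s.

Answer: momentum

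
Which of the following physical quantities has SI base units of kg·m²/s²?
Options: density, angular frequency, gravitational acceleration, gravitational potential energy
Checking the SI base units of each option:
  density (ρ = m/V): kg/m³  ✗
  angular frequency (ω = 2πf): 1/s  ✗
  gravitational acceleration (g = GM/r²): m/s²  ✗
  gravitational potential energy (U = -GMm/r): kg·m²/s²  ✓ matches

Only gravitational potential energy has units kg·m²/s².

Answer: gravitational potential energy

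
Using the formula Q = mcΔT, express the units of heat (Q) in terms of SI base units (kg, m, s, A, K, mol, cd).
Units of each symbol in Q = mcΔT:
  m (mass): kg
  c (specific heat capacity, in J/(kg·K)): m²/(s²·K)
  ΔT (temperature change): K

Multiplying the contributions: [kg] · [m²/(s²·K)] · [K]
Adding exponents of each base unit: kg: 1, m: 2, s: -2
SI base units of heat: kg·m²/s²

Answer: kg·m²/s²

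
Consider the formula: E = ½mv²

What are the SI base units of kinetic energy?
Units of each symbol in E = ½mv²:
  m (mass): kg
  v (speed): m/s  → to the power 2, contributes m²/s²
  The factor ½ is dimensionless.

Multiplying the contributions: [kg] · [m²/s²]
Adding exponents of each base unit: kg: 1, m: 2, s: -2
SI base units of kinetic energy: kg·m²/s²

Answer: kg·m²/s²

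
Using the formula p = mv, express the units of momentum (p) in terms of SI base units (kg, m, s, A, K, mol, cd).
Units of each symbol in p = mv:
  m (mass): kg
  v (velocity): m/s

Multiplying the contributions: [kg] · [m/s]
Adding exponents of each base unit: kg: 1, m: 1, s: -1
SI base units of momentum: kg·m/s

Answer: kg·m/s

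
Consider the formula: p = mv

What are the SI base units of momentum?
Units of each symbol in p = mv:
  m (mass): kg
  v (velocity): m/s

Multiplying the contributions: [kg] · [m/s]
Adding exponents of each base unit: kg: 1, m: 1, s: -1
SI base units of momentum: kg·m/s

Answer: kg·m/s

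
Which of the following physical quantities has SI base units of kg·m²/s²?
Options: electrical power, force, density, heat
Checking the SI base units of each option:
  electrical power (P = IV): kg·m²/s³  ✗
  force (F = ma): kg·m/s²  ✗
  density (ρ = m/V): kg/m³  ✗
  heat (Q = mcΔT): kg·m²/s²  ✓ matches

Only heat has units kg·m²/s².

Answer: heat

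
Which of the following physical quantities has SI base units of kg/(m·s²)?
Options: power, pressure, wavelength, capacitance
Checking the SI base units of each option:
  power (P = W/t): kg·m²/s³  ✗
  pressure (P = F/A): kg/(m·s²)  ✓ matches
  wavelength (λ = v/f): m  ✗
  capacitance (C = Q/V): s⁴·A²/(kg·m²)  ✗

Only pressure has units kg/(m·s²).

Answer: pressure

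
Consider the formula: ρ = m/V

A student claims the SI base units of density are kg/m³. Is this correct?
Units of each symbol in ρ = m/V:
  m (mass): kg
  V (volume): m³  → in the denominator, contributes 1/m³

Multiplying the contributions: [kg] · [1/m³]
Adding exponents of each base unit: kg: 1, m: -3
SI base units of density: kg/m³

The claimed units kg/m³ match the derived units, so the claim is correct.

Answer: Yes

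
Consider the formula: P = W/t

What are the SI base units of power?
Units of each symbol in P = W/t:
  W (work): kg·m²/s²
  t (time): s  → in the denominator, contributes 1/s

Multiplying the contributions: [kg·m²/s²] · [1/s]
Adding exponents of each base unit: kg: 1, m: 2, s: -3
SI base units of power: kg·m²/s³

Answer: kg·m²/s³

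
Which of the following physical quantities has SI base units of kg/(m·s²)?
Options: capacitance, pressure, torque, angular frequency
Checking the SI base units of each option:
  capacitance (C = Q/V): s⁴·A²/(kg·m²)  ✗
  pressure (P = F/A): kg/(m·s²)  ✓ matches
  torque (τ = Fr): kg·m²/s²  ✗
  angular frequency (ω = 2πf): 1/s  ✗

Only pressure has units kg/(m·s²).

Answer: pressure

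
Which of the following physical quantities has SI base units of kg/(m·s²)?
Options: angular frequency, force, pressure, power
Checking the SI base units of each option:
  angular frequency (ω = 2πf): 1/s  ✗
  force (F = ma): kg·m/s²  ✗
  pressure (P = F/A): kg/(m·s²)  ✓ matches
  power (P = W/t): kg·m²/s³  ✗

Only pressure has units kg/(m·s²).

Answer: pressure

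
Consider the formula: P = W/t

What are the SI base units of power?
Units of each symbol in P = W/t:
  W (work): kg·m²/s²
  t (time): s  → in the denominator, contributes 1/s

Multiplying the contributions: [kg·m²/s²] · [1/s]
Adding exponents of each base unit: kg: 1, m: 2, s: -3
SI base units of power: kg·m²/s³

Answer: kg·m²/s³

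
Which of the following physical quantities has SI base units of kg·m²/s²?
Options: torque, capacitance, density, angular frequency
Checking the SI base units of each option:
  torque (τ = Fr): kg·m²/s²  ✓ matches
  capacitance (C = Q/V): s⁴·A²/(kg·m²)  ✗
  density (ρ = m/V): kg/m³  ✗
  angular frequency (ω = 2πf): 1/s  ✗

Only torque has units kg·m²/s².

Answer: torque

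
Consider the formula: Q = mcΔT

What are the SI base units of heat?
Units of each symbol in Q = mcΔT:
  m (mass): kg
  c (specific heat capacity, in J/(kg·K)): m²/(s²·K)
  ΔT (temperature change): K

Multiplying the contributions: [kg] · [m²/(s²·K)] · [K]
Adding exponents of each base unit: kg: 1, m: 2, s: -2
SI base units of heat: kg·m²/s²

Answer: kg·m²/s²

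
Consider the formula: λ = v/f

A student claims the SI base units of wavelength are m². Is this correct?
Units of each symbol in λ = v/f:
  v (wave speed): m/s
  f (frequency): 1/s  → in the denominator, contributes s

Multiplying the contributions: [m/s] · [s]
Adding exponents of each base unit: m: 1
SI base units of wavelength: m

The claimed units m² (exponents m: 2) do not match the derived units m (exponents m: 1), so the claim is incorrect.

Answer: No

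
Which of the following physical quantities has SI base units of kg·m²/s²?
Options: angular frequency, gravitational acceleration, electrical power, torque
Checking the SI base units of each option:
  angular frequency (ω = 2πf): 1/s  ✗
  gravitational acceleration (g = GM/r²): m/s²  ✗
  electrical power (P = IV): kg·m²/s³  ✗
  torque (τ = Fr): kg·m²/s²  ✓ matches

Only torque has units kg·m²/s².

Answer: torque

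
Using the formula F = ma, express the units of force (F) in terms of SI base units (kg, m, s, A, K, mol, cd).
Units of each symbol in F = ma:
  m (mass): kg
  a (acceleration): m/s²

Multiplying the contributions: [kg] · [m/s²]
Adding exponents of each base unit: kg: 1, m: 1, s: -2
SI base units of force: kg·m/s²

Answer: kg·m/s²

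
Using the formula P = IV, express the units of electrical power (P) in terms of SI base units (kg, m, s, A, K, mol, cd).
Units of each symbol in P = IV:
  I (current): A
  V (voltage, in volts): kg·m²/(s³·A)

Multiplying the contributions: [A] · [kg·m²/(s³·A)]
Adding exponents of each base unit: kg: 1, m: 2, s: -3
SI base units of electrical power: kg·m²/s³

Answer: kg·m²/s³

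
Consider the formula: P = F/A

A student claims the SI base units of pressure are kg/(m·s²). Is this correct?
Units of each symbol in P = F/A:
  F (force): kg·m/s²
  A (area): m²  → in the denominator, contributes 1/m²

Multiplying the contributions: [kg·m/s²] · [1/m²]
Adding exponents of each base unit: kg: 1, m: -1, s: -2
SI base units of pressure: kg/(m·s²)

The claimed units kg/(m·s²) match the derived units, so the claim is correct.

Answer: Yes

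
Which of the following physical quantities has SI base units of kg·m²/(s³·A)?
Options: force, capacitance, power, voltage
Checking the SI base units of each option:
  force (F = ma): kg·m/s²  ✗
  capacitance (C = Q/V): s⁴·A²/(kg·m²)  ✗
  power (P = W/t): kg·m²/s³  ✗
  voltage (V = IR): kg·m²/(s³·A)  ✓ matches

Only voltage has units kg·m²/(s³·A).

Answer: voltage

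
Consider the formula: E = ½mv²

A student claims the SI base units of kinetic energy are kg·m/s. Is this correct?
Units of each symbol in E = ½mv²:
  m (mass): kg
  v (speed): m/s  → to the power 2, contributes m²/s²
  The factor ½ is dimensionless.

Multiplying the contributions: [kg] · [m²/s²]
Adding exponents of each base unit: kg: 1, m: 2, s: -2
SI base units of kinetic energy: kg·m²/s²

The claimed units kg·m/s (exponents kg: 1, m: 1, s: -1) do not match the derived units kg·m²/s² (exponents kg: 1, m: 2, s: -2), so the claim is incorrect.

Answer: No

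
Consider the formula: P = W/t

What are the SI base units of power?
Units of each symbol in P = W/t:
  W (work): kg·m²/s²
  t (time): s  → in the denominator, contributes 1/s

Multiplying the contributions: [kg·m²/s²] · [1/s]
Adding exponents of each base unit: kg: 1, m: 2, s: -3
SI base units of power: kg·m²/s³

Answer: kg·m²/s³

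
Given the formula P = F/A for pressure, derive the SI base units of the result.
Units of each symbol in P = F/A:
  F (force): kg·m/s²
  A (area): m²  → in the denominator, contributes 1/m²

Multiplying the contributions: [kg·m/s²] · [1/m²]
Adding exponents of each base unit: kg: 1, m: -1, s: -2
SI base units of pressure: kg/(m·s²)

Answer: kg/(m·s²)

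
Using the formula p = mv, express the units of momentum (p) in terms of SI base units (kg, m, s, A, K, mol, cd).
Units of each symbol in p = mv:
  m (mass): kg
  v (velocity): m/s

Multiplying the contributions: [kg] · [m/s]
Adding exponents of each base unit: kg: 1, m: 1, s: -1
SI base units of momentum: kg·m/s

Answer: kg·m/s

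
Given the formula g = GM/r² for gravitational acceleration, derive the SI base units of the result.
Units of each symbol in g = GM/r²:
  G (gravitational constant): m³/(kg·s²)
  M (mass): kg
  r (distance): m  → to the power 2 in the denominator, contributes 1/m²

Multiplying the contributions: [m³/(kg·s²)] · [kg] · [1/m²]
Adding exponents of each base unit: m: 1, s: -2
SI base units of gravitational acceleration: m/s²

Answer: m/s²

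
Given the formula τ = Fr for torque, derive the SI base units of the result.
Units of each symbol in τ = Fr:
  F (force): kg·m/s²
  r (lever arm): m

Multiplying the contributions: [kg·m/s²] · [m]
Adding exponents of each base unit: kg: 1, m: 2, s: -2
SI base units of torque: kg·m²/s²

Answer: kg·m²/s²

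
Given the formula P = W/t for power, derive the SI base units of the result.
Units of each symbol in P = W/t:
  W (work): kg·m²/s²
  t (time): s  → in the denominator, contributes 1/s

Multiplying the contributions: [kg·m²/s²] · [1/s]
Adding exponents of each base unit: kg: 1, m: 2, s: -3
SI base units of power: kg·m²/s³

Answer: kg·m²/s³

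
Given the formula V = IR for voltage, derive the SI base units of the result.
Units of each symbol in V = IR:
  I (current): A
  R (resistance, in ohms): kg·m²/(s³·A²)

Multiplying the contributions: [A] · [kg·m²/(s³·A²)]
Adding exponents of each base unit: kg: 1, m: 2, s: -3, A: -1
SI base units of voltage: kg·m²/(s³·A)

Answer: kg·m²/(s³·A)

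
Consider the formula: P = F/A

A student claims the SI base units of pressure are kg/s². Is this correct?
Units of each symbol in P = F/A:
  F (force): kg·m/s²
  A (area): m²  → in the denominator, contributes 1/m²

Multiplying the contributions: [kg·m/s²] · [1/m²]
Adding exponents of each base unit: kg: 1, m: -1, s: -2
SI base units of pressure: kg/(m·s²)

The claimed units kg/s² (exponents kg: 1, s: -2) do not match the derived units kg/(m·s²) (exponents kg: 1, m: -1, s: -2), so the claim is incorrect.

Answer: No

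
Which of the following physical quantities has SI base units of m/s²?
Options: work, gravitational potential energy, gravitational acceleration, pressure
Checking the SI base units of each option:
  work (W = Fd): kg·m²/s²  ✗
  gravitational potential energy (U = -GMm/r): kg·m²/s²  ✗
  gravitational acceleration (g = GM/r²): m/s²  ✓ matches
  pressure (P = F/A): kg/(m·s²)  ✗

Only gravitational acceleration has units m/s².

Answer: gravitational acceleration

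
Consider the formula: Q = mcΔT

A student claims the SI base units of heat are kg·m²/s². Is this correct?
Units of each symbol in Q = mcΔT:
  m (mass): kg
  c (specific heat capacity, in J/(kg·K)): m²/(s²·K)
  ΔT (temperature change): K

Multiplying the contributions: [kg] · [m²/(s²·K)] · [K]
Adding exponents of each base unit: kg: 1, m: 2, s: -2
SI base units of heat: kg·m²/s²

The claimed units kg·m²/s² match the derived units, so the claim is correct.

Answer: Yes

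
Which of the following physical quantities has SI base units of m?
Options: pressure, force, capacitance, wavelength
Checking the SI base units of each option:
  pressure (P = F/A): kg/(m·s²)  ✗
  force (F = ma): kg·m/s²  ✗
  capacitance (C = Q/V): s⁴·A²/(kg·m²)  ✗
  wavelength (λ = v/f): m  ✓ matches

Only wavelength has units m.

Answer: wavelength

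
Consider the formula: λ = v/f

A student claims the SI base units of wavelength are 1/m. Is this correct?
Units of each symbol in λ = v/f:
  v (wave speed): m/s
  f (frequency): 1/s  → in the denominator, contributes s

Multiplying the contributions: [m/s] · [s]
Adding exponents of each base unit: m: 1
SI base units of wavelength: m

The claimed units 1/m (exponents m: -1) do not match the derived units m (exponents m: 1), so the claim is incorrect.

Answer: No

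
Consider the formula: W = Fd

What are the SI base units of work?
Units of each symbol in W = Fd:
  F (force): kg·m/s²
  d (displacement): m

Multiplying the contributions: [kg·m/s²] · [m]
Adding exponents of each base unit: kg: 1, m: 2, s: -2
SI base units of work: kg·m²/s²

Answer: kg·m²/s²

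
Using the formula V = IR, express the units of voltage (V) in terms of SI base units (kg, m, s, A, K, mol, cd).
Units of each symbol in V = IR:
  I (current): A
  R (resistance, in ohms): kg·m²/(s³·A²)

Multiplying the contributions: [A] · [kg·m²/(s³·A²)]
Adding exponents of each base unit: kg: 1, m: 2, s: -3, A: -1
SI base units of voltage: kg·m²/(s³·A)

Answer: kg·m²/(s³·A)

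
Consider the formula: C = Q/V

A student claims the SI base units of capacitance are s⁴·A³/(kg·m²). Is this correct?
Units of each symbol in C = Q/V:
  Q (charge, in coulombs): s·A
  V (voltage, in volts): kg·m²/(s³·A)  → in the denominator, contributes s³·A/(kg·m²)

Multiplying the contributions: [s·A] · [s³·A/(kg·m²)]
Adding exponents of each base unit: kg: -1, m: -2, s: 4, A: 2
SI base units of capacitance: s⁴·A²/(kg·m²)

The claimed units s⁴·A³/(kg·m²) (exponents kg: -1, m: -2, s: 4, A: 3) do not match the derived units s⁴·A²/(kg·m²) (exponents kg: -1, m: -2, s: 4, A: 2), so the claim is incorrect.

Answer: No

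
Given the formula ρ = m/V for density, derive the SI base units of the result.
Units of each symbol in ρ = m/V:
  m (mass): kg
  V (volume): m³  → in the denominator, contributes 1/m³

Multiplying the contributions: [kg] · [1/m³]
Adding exponents of each base unit: kg: 1, m: -3
SI base units of density: kg/m³

Answer: kg/m³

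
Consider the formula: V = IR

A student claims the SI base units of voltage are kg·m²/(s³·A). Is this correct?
Units of each symbol in V = IR:
  I (current): A
  R (resistance, in ohms): kg·m²/(s³·A²)

Multiplying the contributions: [A] · [kg·m²/(s³·A²)]
Adding exponents of each base unit: kg: 1, m: 2, s: -3, A: -1
SI base units of voltage: kg·m²/(s³·A)

The claimed units kg·m²/(s³·A) match the derived units, so the claim is correct.

Answer: Yes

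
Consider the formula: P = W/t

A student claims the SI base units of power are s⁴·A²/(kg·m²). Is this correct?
Units of each symbol in P = W/t:
  W (work): kg·m²/s²
  t (time): s  → in the denominator, contributes 1/s

Multiplying the contributions: [kg·m²/s²] · [1/s]
Adding exponents of each base unit: kg: 1, m: 2, s: -3
SI base units of power: kg·m²/s³

The claimed units s⁴·A²/(kg·m²) (exponents kg: -1, m: -2, s: 4, A: 2) do not match the derived units kg·m²/s³ (exponents kg: 1, m: 2, s: -3), so the claim is incorrect.

Answer: No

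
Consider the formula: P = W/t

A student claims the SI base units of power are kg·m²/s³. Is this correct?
Units of each symbol in P = W/t:
  W (work): kg·m²/s²
  t (time): s  → in the denominator, contributes 1/s

Multiplying the contributions: [kg·m²/s²] · [1/s]
Adding exponents of each base unit: kg: 1, m: 2, s: -3
SI base units of power: kg·m²/s³

The claimed units kg·m²/s³ match the derived units, so the claim is correct.

Answer: Yes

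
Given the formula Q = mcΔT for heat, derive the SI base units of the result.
Units of each symbol in Q = mcΔT:
  m (mass): kg
  c (specific heat capacity, in J/(kg·K)): m²/(s²·K)
  ΔT (temperature change): K

Multiplying the contributions: [kg] · [m²/(s²·K)] · [K]
Adding exponents of each base unit: kg: 1, m: 2, s: -2
SI base units of heat: kg·m²/s²

Answer: kg·m²/s²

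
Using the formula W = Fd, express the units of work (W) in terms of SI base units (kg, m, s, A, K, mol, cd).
Units of each symbol in W = Fd:
  F (force): kg·m/s²
  d (displacement): m

Multiplying the contributions: [kg·m/s²] · [m]
Adding exponents of each base unit: kg: 1, m: 2, s: -2
SI base units of work: kg·m²/s²

Answer: kg·m²/s²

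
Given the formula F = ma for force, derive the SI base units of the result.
Units of each symbol in F = ma:
  m (mass): kg
  a (acceleration): m/s²

Multiplying the contributions: [kg] · [m/s²]
Adding exponents of each base unit: kg: 1, m: 1, s: -2
SI base units of force: kg·m/s²

Answer: kg·m/s²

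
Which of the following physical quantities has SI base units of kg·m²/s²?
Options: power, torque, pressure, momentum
Checking the SI base units of each option:
  power (P = W/t): kg·m²/s³  ✗
  torque (τ = Fr): kg·m²/s²  ✓ matches
  pressure (P = F/A): kg/(m·s²)  ✗
  momentum (p = mv): kg·m/s  ✗

Only torque has units kg·m²/s².

Answer: torque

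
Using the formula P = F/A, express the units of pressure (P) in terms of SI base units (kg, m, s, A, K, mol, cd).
Units of each symbol in P = F/A:
  F (force): kg·m/s²
  A (area): m²  → in the denominator, contributes 1/m²

Multiplying the contributions: [kg·m/s²] · [1/m²]
Adding exponents of each base unit: kg: 1, m: -1, s: -2
SI base units of pressure: kg/(m·s²)

Answer: kg/(m·s²)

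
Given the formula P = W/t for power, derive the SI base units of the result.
Units of each symbol in P = W/t:
  W (work): kg·m²/s²
  t (time): s  → in the denominator, contributes 1/s

Multiplying the contributions: [kg·m²/s²] · [1/s]
Adding exponents of each base unit: kg: 1, m: 2, s: -3
SI base units of power: kg·m²/s³

Answer: kg·m²/s³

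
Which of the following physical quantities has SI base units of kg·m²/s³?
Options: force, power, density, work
Checking the SI base units of each option:
  force (F = ma): kg·m/s²  ✗
  power (P = W/t): kg·m²/s³  ✓ matches
  density (ρ = m/V): kg/m³  ✗
  work (W = Fd): kg·m²/s²  ✗

Only power has units kg·m²/s³.

Answer: power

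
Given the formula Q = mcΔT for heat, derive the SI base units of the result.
Units of each symbol in Q = mcΔT:
  m (mass): kg
  c (specific heat capacity, in J/(kg·K)): m²/(s²·K)
  ΔT (temperature change): K

Multiplying the contributions: [kg] · [m²/(s²·K)] · [K]
Adding exponents of each base unit: kg: 1, m: 2, s: -2
SI base units of heat: kg·m²/s²

Answer: kg·m²/s²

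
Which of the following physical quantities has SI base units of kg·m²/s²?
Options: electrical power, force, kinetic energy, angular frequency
Checking the SI base units of each option:
  electrical power (P = IV): kg·m²/s³  ✗
  force (F = ma): kg·m/s²  ✗
  kinetic energy (E = ½mv²): kg·m²/s²  ✓ matches
  angular frequency (ω = 2πf): 1/s  ✗

Only kinetic energy has units kg·m²/s².

Answer: kinetic energy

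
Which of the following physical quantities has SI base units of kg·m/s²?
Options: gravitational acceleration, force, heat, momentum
Checking the SI base units of each option:
  gravitational acceleration (g = GM/r²): m/s²  ✗
  force (F = ma): kg·m/s²  ✓ matches
  heat (Q = mcΔT): kg·m²/s²  ✗
  momentum (p = mv): kg·m/s  ✗

Only force has units kg·m/s².

Answer: force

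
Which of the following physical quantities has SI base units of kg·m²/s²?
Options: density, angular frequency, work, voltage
Checking the SI base units of each option:
  density (ρ = m/V): kg/m³  ✗
  angular frequency (ω = 2πf): 1/s  ✗
  work (W = Fd): kg·m²/s²  ✓ matches
  voltage (V = IR): kg·m²/(s³·A)  ✗

Only work has units kg·m²/s².

Answer: work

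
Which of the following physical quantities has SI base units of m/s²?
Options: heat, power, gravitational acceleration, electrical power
Checking the SI base units of each option:
  heat (Q = mcΔT): kg·m²/s²  ✗
  power (P = W/t): kg·m²/s³  ✗
  gravitational acceleration (g = GM/r²): m/s²  ✓ matches
  electrical power (P = IV): kg·m²/s³  ✗

Only gravitational acceleration has units m/s².

Answer: gravitational acceleration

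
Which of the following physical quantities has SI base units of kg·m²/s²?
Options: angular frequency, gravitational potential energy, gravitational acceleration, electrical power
Checking the SI base units of each option:
  angular frequency (ω = 2πf): 1/s  ✗
  gravitational potential energy (U = -GMm/r): kg·m²/s²  ✓ matches
  gravitational acceleration (g = GM/r²): m/s²  ✗
  electrical power (P = IV): kg·m²/s³  ✗

Only gravitational potential energy has units kg·m²/s².

Answer: gravitational potential energy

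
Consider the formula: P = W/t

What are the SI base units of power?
Units of each symbol in P = W/t:
  W (work): kg·m²/s²
  t (time): s  → in the denominator, contributes 1/s

Multiplying the contributions: [kg·m²/s²] · [1/s]
Adding exponents of each base unit: kg: 1, m: 2, s: -3
SI base units of power: kg·m²/s³

Answer: kg·m²/s³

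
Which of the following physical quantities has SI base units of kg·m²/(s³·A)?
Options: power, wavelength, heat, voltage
Checking the SI base units of each option:
  power (P = W/t): kg·m²/s³  ✗
  wavelength (λ = v/f): m  ✗
  heat (Q = mcΔT): kg·m²/s²  ✗
  voltage (V = IR): kg·m²/(s³·A)  ✓ matches

Only voltage has units kg·m²/(s³·A).

Answer: voltage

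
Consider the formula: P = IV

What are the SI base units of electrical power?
Units of each symbol in P = IV:
  I (current): A
  V (voltage, in volts): kg·m²/(s³·A)

Multiplying the contributions: [A] · [kg·m²/(s³·A)]
Adding exponents of each base unit: kg: 1, m: 2, s: -3
SI base units of electrical power: kg·m²/s³

Answer: kg·m²/s³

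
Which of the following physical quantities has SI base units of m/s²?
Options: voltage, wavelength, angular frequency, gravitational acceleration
Checking the SI base units of each option:
  voltage (V = IR): kg·m²/(s³·A)  ✗
  wavelength (λ = v/f): m  ✗
  angular frequency (ω = 2πf): 1/s  ✗
  gravitational acceleration (g = GM/r²): m/s²  ✓ matches

Only gravitational acceleration has units m/s².

Answer: gravitational acceleration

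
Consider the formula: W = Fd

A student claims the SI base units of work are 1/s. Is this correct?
Units of each symbol in W = Fd:
  F (force): kg·m/s²
  d (displacement): m

Multiplying the contributions: [kg·m/s²] · [m]
Adding exponents of each base unit: kg: 1, m: 2, s: -2
SI base units of work: kg·m²/s²

The claimed units 1/s (exponents s: -1) do not match the derived units kg·m²/s² (exponents kg: 1, m: 2, s: -2), so the claim is incorrect.

Answer: No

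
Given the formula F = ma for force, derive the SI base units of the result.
Units of each symbol in F = ma:
  m (mass): kg
  a (acceleration): m/s²

Multiplying the contributions: [kg] · [m/s²]
Adding exponents of each base unit: kg: 1, m: 1, s: -2
SI base units of force: kg·m/s²

Answer: kg·m/s²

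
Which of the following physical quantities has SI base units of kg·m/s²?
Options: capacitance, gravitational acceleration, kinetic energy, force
Checking the SI base units of each option:
  capacitance (C = Q/V): s⁴·A²/(kg·m²)  ✗
  gravitational acceleration (g = GM/r²): m/s²  ✗
  kinetic energy (E = ½mv²): kg·m²/s²  ✗
  force (F = ma): kg·m/s²  ✓ matches

Only force has units kg·m/s².

Answer: force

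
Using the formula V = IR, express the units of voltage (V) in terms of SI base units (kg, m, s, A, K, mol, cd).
Units of each symbol in V = IR:
  I (current): A
  R (resistance, in ohms): kg·m²/(s³·A²)

Multiplying the contributions: [A] · [kg·m²/(s³·A²)]
Adding exponents of each base unit: kg: 1, m: 2, s: -3, A: -1
SI base units of voltage: kg·m²/(s³·A)

Answer: kg·m²/(s³·A)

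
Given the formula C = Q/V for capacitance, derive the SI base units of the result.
Units of each symbol in C = Q/V:
  Q (charge, in coulombs): s·A
  V (voltage, in volts): kg·m²/(s³·A)  → in the denominator, contributes s³·A/(kg·m²)

Multiplying the contributions: [s·A] · [s³·A/(kg·m²)]
Adding exponents of each base unit: kg: -1, m: -2, s: 4, A: 2
SI base units of capacitance: s⁴·A²/(kg·m²)

Answer: s⁴·A²/(kg·m²)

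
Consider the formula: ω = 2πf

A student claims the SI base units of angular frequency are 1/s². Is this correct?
Units of each symbol in ω = 2πf:
  f (frequency): 1/s
  The factor 2π is dimensionless.

Multiplying the contributions: [1/s]
Adding exponents of each base unit: s: -1
SI base units of angular frequency: 1/s

The claimed units 1/s² (exponents s: -2) do not match the derived units 1/s (exponents s: -1), so the claim is incorrect.

Answer: No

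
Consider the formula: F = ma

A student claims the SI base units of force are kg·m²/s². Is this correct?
Units of each symbol in F = ma:
  m (mass): kg
  a (acceleration): m/s²

Multiplying the contributions: [kg] · [m/s²]
Adding exponents of each base unit: kg: 1, m: 1, s: -2
SI base units of force: kg·m/s²

The claimed units kg·m²/s² (exponents kg: 1, m: 2, s: -2) do not match the derived units kg·m/s² (exponents kg: 1, m: 1, s: -2), so the claim is incorrect.

Answer: No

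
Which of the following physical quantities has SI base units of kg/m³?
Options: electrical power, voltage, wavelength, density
Checking the SI base units of each option:
  electrical power (P = IV): kg·m²/s³  ✗
  voltage (V = IR): kg·m²/(s³·A)  ✗
  wavelength (λ = v/f): m  ✗
  density (ρ = m/V): kg/m³  ✓ matches

Only density has units kg/m³.

Answer: density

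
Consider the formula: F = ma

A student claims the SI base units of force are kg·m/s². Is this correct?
Units of each symbol in F = ma:
  m (mass): kg
  a (acceleration): m/s²

Multiplying the contributions: [kg] · [m/s²]
Adding exponents of each base unit: kg: 1, m: 1, s: -2
SI base units of force: kg·m/s²

The claimed units kg·m/s² match the derived units, so the claim is correct.

Answer: Yes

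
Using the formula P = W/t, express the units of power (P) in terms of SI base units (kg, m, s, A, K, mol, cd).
Units of each symbol in P = W/t:
  W (work): kg·m²/s²
  t (time): s  → in the denominator, contributes 1/s

Multiplying the contributions: [kg·m²/s²] · [1/s]
Adding exponents of each base unit: kg: 1, m: 2, s: -3
SI base units of power: kg·m²/s³

Answer: kg·m²/s³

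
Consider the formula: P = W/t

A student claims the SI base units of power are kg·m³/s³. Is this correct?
Units of each symbol in P = W/t:
  W (work): kg·m²/s²
  t (time): s  → in the denominator, contributes 1/s

Multiplying the contributions: [kg·m²/s²] · [1/s]
Adding exponents of each base unit: kg: 1, m: 2, s: -3
SI base units of power: kg·m²/s³

The claimed units kg·m³/s³ (exponents kg: 1, m: 3, s: -3) do not match the derived units kg·m²/s³ (exponents kg: 1, m: 2, s: -3), so the claim is incorrect.

Answer: No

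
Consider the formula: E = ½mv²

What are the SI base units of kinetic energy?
Units of each symbol in E = ½mv²:
  m (mass): kg
  v (speed): m/s  → to the power 2, contributes m²/s²
  The factor ½ is dimensionless.

Multiplying the contributions: [kg] · [m²/s²]
Adding exponents of each base unit: kg: 1, m: 2, s: -2
SI base units of kinetic energy: kg·m²/s²

Answer: kg·m²/s²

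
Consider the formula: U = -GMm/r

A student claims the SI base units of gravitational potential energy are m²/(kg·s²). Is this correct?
Units of each symbol in U = -GMm/r:
  G (gravitational constant): m³/(kg·s²)
  M (mass): kg
  m (mass): kg
  r (distance): m  → in the denominator, contributes 1/m
  The minus sign does not affect the units.

Multiplying the contributions: [m³/(kg·s²)] · [kg] · [kg] · [1/m]
Adding exponents of each base unit: kg: 1, m: 2, s: -2
SI base units of gravitational potential energy: kg·m²/s²

The claimed units m²/(kg·s²) (exponents kg: -1, m: 2, s: -2) do not match the derived units kg·m²/s² (exponents kg: 1, m: 2, s: -2), so the claim is incorrect.

Answer: No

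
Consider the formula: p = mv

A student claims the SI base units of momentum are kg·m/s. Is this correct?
Units of each symbol in p = mv:
  m (mass): kg
  v (velocity): m/s

Multiplying the contributions: [kg] · [m/s]
Adding exponents of each base unit: kg: 1, m: 1, s: -1
SI base units of momentum: kg·m/s

The claimed units kg·m/s match the derived units, so the claim is correct.

Answer: Yes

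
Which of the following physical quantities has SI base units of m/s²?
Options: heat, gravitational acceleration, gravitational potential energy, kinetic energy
Checking the SI base units of each option:
  heat (Q = mcΔT): kg·m²/s²  ✗
  gravitational acceleration (g = GM/r²): m/s²  ✓ matches
  gravitational potential energy (U = -GMm/r): kg·m²/s²  ✗
  kinetic energy (E = ½mv²): kg·m²/s²  ✗

Only gravitational acceleration has units m/s².

Answer: gravitational acceleration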